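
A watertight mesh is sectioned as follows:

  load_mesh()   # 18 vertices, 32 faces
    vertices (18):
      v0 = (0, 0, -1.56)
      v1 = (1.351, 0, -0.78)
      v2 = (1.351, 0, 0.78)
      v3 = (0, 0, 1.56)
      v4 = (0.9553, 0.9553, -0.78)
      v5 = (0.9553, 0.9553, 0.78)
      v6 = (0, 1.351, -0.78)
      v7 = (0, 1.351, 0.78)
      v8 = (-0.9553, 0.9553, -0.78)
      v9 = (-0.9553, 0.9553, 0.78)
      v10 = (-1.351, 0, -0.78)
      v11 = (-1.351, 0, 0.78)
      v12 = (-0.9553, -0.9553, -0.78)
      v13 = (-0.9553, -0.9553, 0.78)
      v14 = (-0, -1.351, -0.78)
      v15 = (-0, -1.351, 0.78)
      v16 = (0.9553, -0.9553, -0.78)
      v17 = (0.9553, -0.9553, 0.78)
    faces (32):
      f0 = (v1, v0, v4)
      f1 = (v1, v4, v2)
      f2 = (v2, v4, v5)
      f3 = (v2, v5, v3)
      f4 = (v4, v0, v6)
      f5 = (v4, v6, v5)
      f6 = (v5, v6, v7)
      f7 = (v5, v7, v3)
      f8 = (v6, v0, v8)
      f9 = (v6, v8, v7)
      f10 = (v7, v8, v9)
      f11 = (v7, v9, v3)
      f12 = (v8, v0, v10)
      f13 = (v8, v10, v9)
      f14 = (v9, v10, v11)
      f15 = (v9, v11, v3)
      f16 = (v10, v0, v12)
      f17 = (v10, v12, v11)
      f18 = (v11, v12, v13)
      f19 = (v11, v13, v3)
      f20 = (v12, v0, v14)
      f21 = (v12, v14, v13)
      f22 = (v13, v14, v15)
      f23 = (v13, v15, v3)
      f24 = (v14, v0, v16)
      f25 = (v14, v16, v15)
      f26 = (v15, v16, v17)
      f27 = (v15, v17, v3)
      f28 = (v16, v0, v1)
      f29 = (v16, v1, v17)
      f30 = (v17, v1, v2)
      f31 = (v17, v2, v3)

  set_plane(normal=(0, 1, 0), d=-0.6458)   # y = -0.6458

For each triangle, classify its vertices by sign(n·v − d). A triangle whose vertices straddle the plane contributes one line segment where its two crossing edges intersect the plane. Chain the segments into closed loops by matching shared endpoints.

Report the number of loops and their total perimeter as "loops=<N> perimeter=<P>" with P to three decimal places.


loops=1 perimeter=7.798

Straddling triangles (12 of 32):
  (v10,v0,v12) [++-] → (-0.6458, -0.6458, -1.03271)–(-1.0835, -0.6458, -0.78)  len=0.5054
  (v10,v12,v11) [+-+] → (-1.0835, -0.6458, -0.78)–(-1.0835, -0.6458, -0.274588)  len=0.5054
  (v11,v12,v13) [+--] → (-1.0835, -0.6458, -0.274588)–(-1.0835, -0.6458, 0.78)  len=1.0546
  (v11,v13,v3) [+-+] → (-1.0835, -0.6458, 0.78)–(-0.6458, -0.6458, 1.03271)  len=0.5054
  (v12,v0,v14) [-+-] → (-0.6458, -0.6458, -1.03271)–(0, -0.6458, -1.18715)  len=0.6640
  (v13,v15,v3) [--+] → (0, -0.6458, 1.18715)–(-0.6458, -0.6458, 1.03271)  len=0.6640
  (v14,v0,v16) [-+-] → (0, -0.6458, -1.18715)–(0.6458, -0.6458, -1.03271)  len=0.6640
  (v15,v17,v3) [--+] → (0.6458, -0.6458, 1.03271)–(0, -0.6458, 1.18715)  len=0.6640
  (v16,v0,v1) [-++] → (0.6458, -0.6458, -1.03271)–(1.0835, -0.6458, -0.78)  len=0.5054
  (v16,v1,v17) [-+-] → (1.0835, -0.6458, -0.78)–(1.0835, -0.6458, 0.274588)  len=1.0546
  (v17,v1,v2) [-++] → (1.0835, -0.6458, 0.274588)–(1.0835, -0.6458, 0.78)  len=0.5054
  (v17,v2,v3) [-++] → (1.0835, -0.6458, 0.78)–(0.6458, -0.6458, 1.03271)  len=0.5054

Chained into 1 loop(s):
  loop 1: 12 segments, perimeter = 7.7977
Total perimeter = 7.798


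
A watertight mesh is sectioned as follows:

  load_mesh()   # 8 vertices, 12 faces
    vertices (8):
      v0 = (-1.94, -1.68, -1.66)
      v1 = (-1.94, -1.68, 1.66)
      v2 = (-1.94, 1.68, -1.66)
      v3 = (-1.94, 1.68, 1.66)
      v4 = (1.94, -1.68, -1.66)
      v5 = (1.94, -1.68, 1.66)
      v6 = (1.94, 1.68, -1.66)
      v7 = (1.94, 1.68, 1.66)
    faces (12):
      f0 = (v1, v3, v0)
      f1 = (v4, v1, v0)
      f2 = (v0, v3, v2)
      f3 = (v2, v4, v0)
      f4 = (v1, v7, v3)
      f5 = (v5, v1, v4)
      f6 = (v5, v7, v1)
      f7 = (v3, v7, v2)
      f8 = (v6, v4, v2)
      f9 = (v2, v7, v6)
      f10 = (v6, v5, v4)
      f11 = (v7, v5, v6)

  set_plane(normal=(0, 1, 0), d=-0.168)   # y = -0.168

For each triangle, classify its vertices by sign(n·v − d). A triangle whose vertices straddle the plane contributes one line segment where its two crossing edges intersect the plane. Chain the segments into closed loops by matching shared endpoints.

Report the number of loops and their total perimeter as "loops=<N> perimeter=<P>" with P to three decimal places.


Straddling triangles (8 of 12):
  (v1,v3,v0) [-+-] → (-1.94, -0.168, 1.66)–(-1.94, -0.168, -0.166)  len=1.8260
  (v0,v3,v2) [-++] → (-1.94, -0.168, -0.166)–(-1.94, -0.168, -1.66)  len=1.4940
  (v2,v4,v0) [+--] → (0.194, -0.168, -1.66)–(-1.94, -0.168, -1.66)  len=2.1340
  (v1,v7,v3) [-++] → (-0.194, -0.168, 1.66)–(-1.94, -0.168, 1.66)  len=1.7460
  (v5,v7,v1) [-+-] → (1.94, -0.168, 1.66)–(-0.194, -0.168, 1.66)  len=2.1340
  (v6,v4,v2) [+-+] → (1.94, -0.168, -1.66)–(0.194, -0.168, -1.66)  len=1.7460
  (v6,v5,v4) [+--] → (1.94, -0.168, 0.166)–(1.94, -0.168, -1.66)  len=1.8260
  (v7,v5,v6) [+-+] → (1.94, -0.168, 1.66)–(1.94, -0.168, 0.166)  len=1.4940

Chained into 1 loop(s):
  loop 1: 8 segments, perimeter = 14.4000
Total perimeter = 14.400

loops=1 perimeter=14.400


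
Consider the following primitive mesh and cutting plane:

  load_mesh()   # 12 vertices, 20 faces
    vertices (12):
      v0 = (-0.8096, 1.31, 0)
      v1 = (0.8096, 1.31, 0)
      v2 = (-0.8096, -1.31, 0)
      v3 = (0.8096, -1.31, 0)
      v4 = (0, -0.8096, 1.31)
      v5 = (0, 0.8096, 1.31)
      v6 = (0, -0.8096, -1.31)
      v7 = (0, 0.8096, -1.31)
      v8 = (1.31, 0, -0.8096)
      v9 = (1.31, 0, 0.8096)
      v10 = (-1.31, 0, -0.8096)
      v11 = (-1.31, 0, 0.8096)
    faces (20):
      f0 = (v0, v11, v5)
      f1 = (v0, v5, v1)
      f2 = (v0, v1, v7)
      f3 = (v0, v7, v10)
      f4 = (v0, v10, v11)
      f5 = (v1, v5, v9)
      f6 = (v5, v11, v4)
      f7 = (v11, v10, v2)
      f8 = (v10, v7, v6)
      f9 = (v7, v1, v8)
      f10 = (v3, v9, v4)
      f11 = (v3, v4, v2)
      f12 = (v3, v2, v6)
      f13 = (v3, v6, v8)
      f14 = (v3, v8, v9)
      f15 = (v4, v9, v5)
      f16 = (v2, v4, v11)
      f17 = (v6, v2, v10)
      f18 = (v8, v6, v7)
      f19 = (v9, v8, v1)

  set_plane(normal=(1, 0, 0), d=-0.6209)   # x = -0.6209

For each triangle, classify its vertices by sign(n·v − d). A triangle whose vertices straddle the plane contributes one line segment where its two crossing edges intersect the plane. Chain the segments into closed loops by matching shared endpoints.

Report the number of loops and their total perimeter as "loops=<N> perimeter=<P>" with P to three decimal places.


loops=1 perimeter=7.352

Straddling triangles (10 of 20):
  (v0,v11,v5) [--+] → (-0.6209, 0.425874, 1.07283)–(-0.6209, 1.19337, 0.305332)  len=1.0854
  (v0,v5,v1) [-++] → (-0.6209, 1.19337, 0.305332)–(-0.6209, 1.31, 0)  len=0.3268
  (v0,v1,v7) [-++] → (-0.6209, 1.31, 0)–(-0.6209, 1.19337, -0.305332)  len=0.3268
  (v0,v7,v10) [-+-] → (-0.6209, 1.19337, -0.305332)–(-0.6209, 0.425874, -1.07283)  len=1.0854
  (v5,v11,v4) [+-+] → (-0.6209, 0.425874, 1.07283)–(-0.6209, -0.425874, 1.07283)  len=0.8517
  (v10,v7,v6) [-++] → (-0.6209, 0.425874, -1.07283)–(-0.6209, -0.425874, -1.07283)  len=0.8517
  (v3,v4,v2) [++-] → (-0.6209, -1.19337, 0.305332)–(-0.6209, -1.31, 0)  len=0.3268
  (v3,v2,v6) [+-+] → (-0.6209, -1.31, 0)–(-0.6209, -1.19337, -0.305332)  len=0.3268
  (v2,v4,v11) [-+-] → (-0.6209, -1.19337, 0.305332)–(-0.6209, -0.425874, 1.07283)  len=1.0854
  (v6,v2,v10) [+--] → (-0.6209, -1.19337, -0.305332)–(-0.6209, -0.425874, -1.07283)  len=1.0854

Chained into 1 loop(s):
  loop 1: 10 segments, perimeter = 7.3525
Total perimeter = 7.352


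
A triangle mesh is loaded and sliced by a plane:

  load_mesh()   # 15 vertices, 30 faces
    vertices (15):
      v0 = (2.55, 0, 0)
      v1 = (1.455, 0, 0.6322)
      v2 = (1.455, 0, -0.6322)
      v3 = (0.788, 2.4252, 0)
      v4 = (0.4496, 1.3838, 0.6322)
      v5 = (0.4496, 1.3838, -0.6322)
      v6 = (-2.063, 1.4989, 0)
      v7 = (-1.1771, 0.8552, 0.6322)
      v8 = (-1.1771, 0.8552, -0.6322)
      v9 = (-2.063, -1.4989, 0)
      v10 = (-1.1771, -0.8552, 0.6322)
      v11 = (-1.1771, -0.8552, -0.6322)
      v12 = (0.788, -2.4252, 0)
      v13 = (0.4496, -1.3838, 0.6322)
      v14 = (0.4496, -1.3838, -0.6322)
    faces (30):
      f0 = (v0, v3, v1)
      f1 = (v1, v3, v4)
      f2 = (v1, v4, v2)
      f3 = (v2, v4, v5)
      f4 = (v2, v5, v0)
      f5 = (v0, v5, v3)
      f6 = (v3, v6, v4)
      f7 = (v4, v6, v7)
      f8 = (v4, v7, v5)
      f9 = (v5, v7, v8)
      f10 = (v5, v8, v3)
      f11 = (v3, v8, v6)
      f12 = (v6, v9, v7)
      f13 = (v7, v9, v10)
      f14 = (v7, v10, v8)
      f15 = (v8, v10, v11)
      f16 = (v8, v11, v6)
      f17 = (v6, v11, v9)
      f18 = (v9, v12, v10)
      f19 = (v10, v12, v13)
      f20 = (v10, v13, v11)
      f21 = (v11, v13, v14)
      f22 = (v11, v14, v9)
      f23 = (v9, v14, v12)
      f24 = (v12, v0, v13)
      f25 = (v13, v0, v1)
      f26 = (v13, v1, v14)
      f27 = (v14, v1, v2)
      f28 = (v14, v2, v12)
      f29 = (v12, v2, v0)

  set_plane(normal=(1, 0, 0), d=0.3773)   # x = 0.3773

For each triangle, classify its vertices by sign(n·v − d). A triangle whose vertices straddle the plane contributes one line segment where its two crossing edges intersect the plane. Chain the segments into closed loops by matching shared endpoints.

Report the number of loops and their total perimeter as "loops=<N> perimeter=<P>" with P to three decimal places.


loops=2 perimeter=7.032

Straddling triangles (12 of 30):
  (v3,v6,v4) [+-+] → (0.3773, 2.29176, 0)–(0.3773, 1.38711, 0.614008)  len=1.0933
  (v4,v6,v7) [+--] → (0.3773, 1.38711, 0.614008)–(0.3773, 1.36031, 0.6322)  len=0.0324
  (v4,v7,v5) [+-+] → (0.3773, 1.36031, 0.6322)–(0.3773, 1.36031, -0.576003)  len=1.2082
  (v5,v7,v8) [+--] → (0.3773, 1.36031, -0.576003)–(0.3773, 1.36031, -0.6322)  len=0.0562
  (v5,v8,v3) [+-+] → (0.3773, 1.36031, -0.6322)–(0.3773, 2.09707, -0.132128)  len=0.8904
  (v3,v8,v6) [+--] → (0.3773, 2.09707, -0.132128)–(0.3773, 2.29176, 0)  len=0.2353
  (v9,v12,v10) [-+-] → (0.3773, -2.29176, 0)–(0.3773, -2.09707, 0.132128)  len=0.2353
  (v10,v12,v13) [-++] → (0.3773, -2.09707, 0.132128)–(0.3773, -1.36031, 0.6322)  len=0.8904
  (v10,v13,v11) [-+-] → (0.3773, -1.36031, 0.6322)–(0.3773, -1.36031, 0.576003)  len=0.0562
  (v11,v13,v14) [-++] → (0.3773, -1.36031, 0.576003)–(0.3773, -1.36031, -0.6322)  len=1.2082
  (v11,v14,v9) [-+-] → (0.3773, -1.36031, -0.6322)–(0.3773, -1.38711, -0.614008)  len=0.0324
  (v9,v14,v12) [-++] → (0.3773, -1.38711, -0.614008)–(0.3773, -2.29176, 0)  len=1.0933

Chained into 2 loop(s):
  loop 1: 6 segments, perimeter = 3.5159
  loop 2: 6 segments, perimeter = 3.5159
Total perimeter = 7.032


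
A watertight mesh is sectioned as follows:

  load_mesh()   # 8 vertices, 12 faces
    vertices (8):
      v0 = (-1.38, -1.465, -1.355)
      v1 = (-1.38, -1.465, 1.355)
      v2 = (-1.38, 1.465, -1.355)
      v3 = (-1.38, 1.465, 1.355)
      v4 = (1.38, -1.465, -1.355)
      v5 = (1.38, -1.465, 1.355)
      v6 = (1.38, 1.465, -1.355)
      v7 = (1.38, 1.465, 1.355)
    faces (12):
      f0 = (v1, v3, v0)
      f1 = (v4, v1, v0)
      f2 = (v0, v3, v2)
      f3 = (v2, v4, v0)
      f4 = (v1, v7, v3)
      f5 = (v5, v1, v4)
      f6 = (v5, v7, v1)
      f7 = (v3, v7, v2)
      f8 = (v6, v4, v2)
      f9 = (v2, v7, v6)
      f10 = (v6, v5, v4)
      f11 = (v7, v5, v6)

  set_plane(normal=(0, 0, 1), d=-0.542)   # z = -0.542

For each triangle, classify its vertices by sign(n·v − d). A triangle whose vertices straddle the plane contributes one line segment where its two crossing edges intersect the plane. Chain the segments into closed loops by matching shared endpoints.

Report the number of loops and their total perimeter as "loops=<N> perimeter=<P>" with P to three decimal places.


Straddling triangles (8 of 12):
  (v1,v3,v0) [++-] → (-1.38, -0.586, -0.542)–(-1.38, -1.465, -0.542)  len=0.8790
  (v4,v1,v0) [-+-] → (0.552, -1.465, -0.542)–(-1.38, -1.465, -0.542)  len=1.9320
  (v0,v3,v2) [-+-] → (-1.38, -0.586, -0.542)–(-1.38, 1.465, -0.542)  len=2.0510
  (v5,v1,v4) [++-] → (0.552, -1.465, -0.542)–(1.38, -1.465, -0.542)  len=0.8280
  (v3,v7,v2) [++-] → (-0.552, 1.465, -0.542)–(-1.38, 1.465, -0.542)  len=0.8280
  (v2,v7,v6) [-+-] → (-0.552, 1.465, -0.542)–(1.38, 1.465, -0.542)  len=1.9320
  (v6,v5,v4) [-+-] → (1.38, 0.586, -0.542)–(1.38, -1.465, -0.542)  len=2.0510
  (v7,v5,v6) [++-] → (1.38, 0.586, -0.542)–(1.38, 1.465, -0.542)  len=0.8790

Chained into 1 loop(s):
  loop 1: 8 segments, perimeter = 11.3800
Total perimeter = 11.380

loops=1 perimeter=11.380


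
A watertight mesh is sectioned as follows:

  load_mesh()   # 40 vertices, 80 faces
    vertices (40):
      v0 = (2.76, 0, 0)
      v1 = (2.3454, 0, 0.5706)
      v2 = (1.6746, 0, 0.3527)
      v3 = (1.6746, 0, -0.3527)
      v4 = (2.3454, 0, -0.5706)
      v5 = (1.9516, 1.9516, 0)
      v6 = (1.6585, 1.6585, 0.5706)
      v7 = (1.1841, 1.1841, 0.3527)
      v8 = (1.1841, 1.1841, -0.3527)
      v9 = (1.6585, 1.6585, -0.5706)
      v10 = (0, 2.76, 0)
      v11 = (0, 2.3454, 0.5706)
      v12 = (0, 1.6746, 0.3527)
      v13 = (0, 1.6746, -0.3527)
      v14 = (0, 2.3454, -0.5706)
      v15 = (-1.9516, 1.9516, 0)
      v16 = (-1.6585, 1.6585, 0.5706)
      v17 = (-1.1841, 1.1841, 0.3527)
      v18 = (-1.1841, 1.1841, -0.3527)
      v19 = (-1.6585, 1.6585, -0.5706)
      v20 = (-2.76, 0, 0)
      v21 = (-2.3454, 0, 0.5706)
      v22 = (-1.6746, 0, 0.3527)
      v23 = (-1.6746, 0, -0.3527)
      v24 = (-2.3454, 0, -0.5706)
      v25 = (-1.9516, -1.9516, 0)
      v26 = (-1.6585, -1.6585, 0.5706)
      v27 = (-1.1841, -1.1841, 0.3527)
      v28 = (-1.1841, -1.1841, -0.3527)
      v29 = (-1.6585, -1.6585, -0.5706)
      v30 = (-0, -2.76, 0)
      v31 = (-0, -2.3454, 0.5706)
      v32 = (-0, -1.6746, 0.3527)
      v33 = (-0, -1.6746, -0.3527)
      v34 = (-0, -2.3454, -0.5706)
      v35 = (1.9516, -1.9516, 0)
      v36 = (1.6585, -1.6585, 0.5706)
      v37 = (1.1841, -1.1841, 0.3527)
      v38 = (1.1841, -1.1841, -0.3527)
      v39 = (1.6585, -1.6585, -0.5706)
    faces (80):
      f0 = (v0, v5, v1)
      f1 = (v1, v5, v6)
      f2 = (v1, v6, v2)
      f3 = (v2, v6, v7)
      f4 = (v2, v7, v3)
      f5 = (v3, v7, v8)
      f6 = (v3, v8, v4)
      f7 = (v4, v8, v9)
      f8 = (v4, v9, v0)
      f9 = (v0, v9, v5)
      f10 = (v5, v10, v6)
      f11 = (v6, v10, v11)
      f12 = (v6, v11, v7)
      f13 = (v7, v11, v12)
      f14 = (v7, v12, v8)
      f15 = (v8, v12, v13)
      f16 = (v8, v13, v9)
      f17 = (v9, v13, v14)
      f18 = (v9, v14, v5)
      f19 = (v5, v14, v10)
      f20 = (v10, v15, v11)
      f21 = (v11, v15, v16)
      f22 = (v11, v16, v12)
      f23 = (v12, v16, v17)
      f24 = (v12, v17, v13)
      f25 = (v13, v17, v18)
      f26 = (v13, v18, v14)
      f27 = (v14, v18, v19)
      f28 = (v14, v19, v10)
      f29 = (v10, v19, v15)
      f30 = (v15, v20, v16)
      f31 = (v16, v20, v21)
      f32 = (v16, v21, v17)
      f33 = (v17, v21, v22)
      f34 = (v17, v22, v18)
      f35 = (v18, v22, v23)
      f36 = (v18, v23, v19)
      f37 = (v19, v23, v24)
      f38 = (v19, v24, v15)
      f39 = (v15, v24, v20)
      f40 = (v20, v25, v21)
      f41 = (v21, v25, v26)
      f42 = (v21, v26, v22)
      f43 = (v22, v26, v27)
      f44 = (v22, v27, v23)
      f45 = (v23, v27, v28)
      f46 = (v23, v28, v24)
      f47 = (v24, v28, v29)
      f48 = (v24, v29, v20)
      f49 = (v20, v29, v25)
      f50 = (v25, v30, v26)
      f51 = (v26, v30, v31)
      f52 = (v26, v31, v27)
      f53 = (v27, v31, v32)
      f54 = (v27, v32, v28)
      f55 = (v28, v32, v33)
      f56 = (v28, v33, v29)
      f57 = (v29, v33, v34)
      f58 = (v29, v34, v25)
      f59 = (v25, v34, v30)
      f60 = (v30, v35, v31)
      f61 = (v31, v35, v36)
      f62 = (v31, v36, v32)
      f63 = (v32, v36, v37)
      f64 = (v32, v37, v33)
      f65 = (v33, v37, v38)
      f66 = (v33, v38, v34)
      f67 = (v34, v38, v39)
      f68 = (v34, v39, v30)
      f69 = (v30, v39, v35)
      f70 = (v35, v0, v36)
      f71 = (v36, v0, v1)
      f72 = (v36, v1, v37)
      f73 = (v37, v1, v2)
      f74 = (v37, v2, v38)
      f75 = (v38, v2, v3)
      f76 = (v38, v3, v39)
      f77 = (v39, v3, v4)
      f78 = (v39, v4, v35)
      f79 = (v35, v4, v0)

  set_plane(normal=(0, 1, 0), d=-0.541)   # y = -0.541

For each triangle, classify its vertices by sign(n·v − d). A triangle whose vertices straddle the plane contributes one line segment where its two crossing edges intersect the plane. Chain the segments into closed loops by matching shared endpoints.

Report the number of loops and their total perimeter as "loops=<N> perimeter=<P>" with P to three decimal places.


Straddling triangles (20 of 80):
  (v20,v25,v21) [+-+] → (-2.5359, -0.541, 0)–(-2.23624, -0.541, 0.412425)  len=0.5098
  (v21,v25,v26) [+--] → (-2.23624, -0.541, 0.412425)–(-2.12133, -0.541, 0.5706)  len=0.1955
  (v21,v26,v22) [+-+] → (-2.12133, -0.541, 0.5706)–(-1.66935, -0.541, 0.423779)  len=0.4752
  (v22,v26,v27) [+--] → (-1.66935, -0.541, 0.423779)–(-1.4505, -0.541, 0.3527)  len=0.2301
  (v22,v27,v23) [+-+] → (-1.4505, -0.541, 0.3527)–(-1.4505, -0.541, -0.0304118)  len=0.3831
  (v23,v27,v28) [+--] → (-1.4505, -0.541, -0.0304118)–(-1.4505, -0.541, -0.3527)  len=0.3223
  (v23,v28,v24) [+-+] → (-1.4505, -0.541, -0.3527)–(-1.81482, -0.541, -0.471044)  len=0.3831
  (v24,v28,v29) [+--] → (-1.81482, -0.541, -0.471044)–(-2.12133, -0.541, -0.5706)  len=0.3223
  (v24,v29,v20) [+-+] → (-2.12133, -0.541, -0.5706)–(-2.40069, -0.541, -0.186129)  len=0.4752
  (v20,v29,v25) [+--] → (-2.40069, -0.541, -0.186129)–(-2.5359, -0.541, 0)  len=0.2301
  (v35,v0,v36) [-+-] → (2.5359, -0.541, 0)–(2.40069, -0.541, 0.186129)  len=0.2301
  (v36,v0,v1) [-++] → (2.40069, -0.541, 0.186129)–(2.12133, -0.541, 0.5706)  len=0.4752
  (v36,v1,v37) [-+-] → (2.12133, -0.541, 0.5706)–(1.81482, -0.541, 0.471044)  len=0.3223
  (v37,v1,v2) [-++] → (1.81482, -0.541, 0.471044)–(1.4505, -0.541, 0.3527)  len=0.3831
  (v37,v2,v38) [-+-] → (1.4505, -0.541, 0.3527)–(1.4505, -0.541, 0.0304118)  len=0.3223
  (v38,v2,v3) [-++] → (1.4505, -0.541, 0.0304118)–(1.4505, -0.541, -0.3527)  len=0.3831
  (v38,v3,v39) [-+-] → (1.4505, -0.541, -0.3527)–(1.66935, -0.541, -0.423779)  len=0.2301
  (v39,v3,v4) [-++] → (1.66935, -0.541, -0.423779)–(2.12133, -0.541, -0.5706)  len=0.4752
  (v39,v4,v35) [-+-] → (2.12133, -0.541, -0.5706)–(2.23624, -0.541, -0.412425)  len=0.1955
  (v35,v4,v0) [-++] → (2.23624, -0.541, -0.412425)–(2.5359, -0.541, 0)  len=0.5098

Chained into 2 loop(s):
  loop 1: 10 segments, perimeter = 3.5267
  loop 2: 10 segments, perimeter = 3.5267
Total perimeter = 7.053

loops=2 perimeter=7.053


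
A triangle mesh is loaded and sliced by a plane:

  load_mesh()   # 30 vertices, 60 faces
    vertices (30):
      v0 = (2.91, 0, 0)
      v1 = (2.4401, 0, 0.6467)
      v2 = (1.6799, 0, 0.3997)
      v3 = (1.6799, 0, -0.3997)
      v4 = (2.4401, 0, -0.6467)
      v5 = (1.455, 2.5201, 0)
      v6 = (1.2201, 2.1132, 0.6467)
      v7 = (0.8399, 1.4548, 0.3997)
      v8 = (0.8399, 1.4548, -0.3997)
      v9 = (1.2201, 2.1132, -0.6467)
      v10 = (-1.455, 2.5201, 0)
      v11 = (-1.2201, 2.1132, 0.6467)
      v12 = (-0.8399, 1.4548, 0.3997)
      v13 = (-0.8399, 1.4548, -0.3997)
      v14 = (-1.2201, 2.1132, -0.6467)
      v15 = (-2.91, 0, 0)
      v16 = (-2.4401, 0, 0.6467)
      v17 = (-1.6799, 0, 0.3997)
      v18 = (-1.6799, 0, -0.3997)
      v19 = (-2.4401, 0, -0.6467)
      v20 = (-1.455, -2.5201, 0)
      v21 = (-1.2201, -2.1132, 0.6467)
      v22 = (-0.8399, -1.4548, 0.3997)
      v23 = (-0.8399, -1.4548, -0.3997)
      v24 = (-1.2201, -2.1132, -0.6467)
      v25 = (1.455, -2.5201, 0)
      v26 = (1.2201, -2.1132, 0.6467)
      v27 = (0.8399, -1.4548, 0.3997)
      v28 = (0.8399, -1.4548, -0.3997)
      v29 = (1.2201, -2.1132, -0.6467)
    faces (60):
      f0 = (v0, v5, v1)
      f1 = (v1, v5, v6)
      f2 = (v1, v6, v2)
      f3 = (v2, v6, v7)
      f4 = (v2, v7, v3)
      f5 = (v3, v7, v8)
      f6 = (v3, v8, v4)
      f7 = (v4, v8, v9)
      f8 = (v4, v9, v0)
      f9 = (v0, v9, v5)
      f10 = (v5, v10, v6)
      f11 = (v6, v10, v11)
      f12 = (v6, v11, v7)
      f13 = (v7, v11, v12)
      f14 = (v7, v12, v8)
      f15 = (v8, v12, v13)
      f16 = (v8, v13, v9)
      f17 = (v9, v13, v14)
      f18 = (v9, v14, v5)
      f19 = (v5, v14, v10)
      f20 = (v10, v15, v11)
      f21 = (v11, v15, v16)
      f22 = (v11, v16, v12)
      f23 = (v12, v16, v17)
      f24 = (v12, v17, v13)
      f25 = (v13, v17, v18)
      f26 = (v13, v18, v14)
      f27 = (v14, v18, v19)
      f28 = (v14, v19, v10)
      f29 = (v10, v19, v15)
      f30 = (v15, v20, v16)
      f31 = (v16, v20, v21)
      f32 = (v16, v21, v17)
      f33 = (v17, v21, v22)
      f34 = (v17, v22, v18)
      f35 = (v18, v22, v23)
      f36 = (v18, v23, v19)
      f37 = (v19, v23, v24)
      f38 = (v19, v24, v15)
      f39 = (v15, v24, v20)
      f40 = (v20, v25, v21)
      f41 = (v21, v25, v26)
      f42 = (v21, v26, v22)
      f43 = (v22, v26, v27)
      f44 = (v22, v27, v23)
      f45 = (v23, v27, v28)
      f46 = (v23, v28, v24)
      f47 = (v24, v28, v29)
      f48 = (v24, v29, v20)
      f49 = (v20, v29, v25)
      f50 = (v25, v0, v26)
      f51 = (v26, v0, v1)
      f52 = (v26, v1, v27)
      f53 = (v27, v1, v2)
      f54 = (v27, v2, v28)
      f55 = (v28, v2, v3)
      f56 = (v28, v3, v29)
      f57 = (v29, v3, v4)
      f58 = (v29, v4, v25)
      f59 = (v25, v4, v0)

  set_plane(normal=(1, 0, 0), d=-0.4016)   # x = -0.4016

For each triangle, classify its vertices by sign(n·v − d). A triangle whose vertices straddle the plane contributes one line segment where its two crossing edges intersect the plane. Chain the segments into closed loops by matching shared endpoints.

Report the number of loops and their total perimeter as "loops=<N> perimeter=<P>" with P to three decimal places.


Straddling triangles (20 of 60):
  (v5,v10,v6) [+-+] → (-0.4016, 2.5201, 0)–(-0.4016, 2.35987, 0.254657)  len=0.3009
  (v6,v10,v11) [+--] → (-0.4016, 2.35987, 0.254657)–(-0.4016, 2.1132, 0.6467)  len=0.4632
  (v6,v11,v7) [+-+] → (-0.4016, 2.1132, 0.6467)–(-0.4016, 1.8516, 0.548559)  len=0.2794
  (v7,v11,v12) [+--] → (-0.4016, 1.8516, 0.548559)–(-0.4016, 1.4548, 0.3997)  len=0.4238
  (v7,v12,v8) [+-+] → (-0.4016, 1.4548, 0.3997)–(-0.4016, 1.4548, 0.191117)  len=0.2086
  (v8,v12,v13) [+--] → (-0.4016, 1.4548, 0.191117)–(-0.4016, 1.4548, -0.3997)  len=0.5908
  (v8,v13,v9) [+-+] → (-0.4016, 1.4548, -0.3997)–(-0.4016, 1.59489, -0.452253)  len=0.1496
  (v9,v13,v14) [+--] → (-0.4016, 1.59489, -0.452253)–(-0.4016, 2.1132, -0.6467)  len=0.5536
  (v9,v14,v5) [+-+] → (-0.4016, 2.1132, -0.6467)–(-0.4016, 2.2377, -0.448829)  len=0.2338
  (v5,v14,v10) [+--] → (-0.4016, 2.2377, -0.448829)–(-0.4016, 2.5201, 0)  len=0.5303
  (v20,v25,v21) [-+-] → (-0.4016, -2.5201, 0)–(-0.4016, -2.2377, 0.448829)  len=0.5303
  (v21,v25,v26) [-++] → (-0.4016, -2.2377, 0.448829)–(-0.4016, -2.1132, 0.6467)  len=0.2338
  (v21,v26,v22) [-+-] → (-0.4016, -2.1132, 0.6467)–(-0.4016, -1.59489, 0.452253)  len=0.5536
  (v22,v26,v27) [-++] → (-0.4016, -1.59489, 0.452253)–(-0.4016, -1.4548, 0.3997)  len=0.1496
  (v22,v27,v23) [-+-] → (-0.4016, -1.4548, 0.3997)–(-0.4016, -1.4548, -0.191117)  len=0.5908
  (v23,v27,v28) [-++] → (-0.4016, -1.4548, -0.191117)–(-0.4016, -1.4548, -0.3997)  len=0.2086
  (v23,v28,v24) [-+-] → (-0.4016, -1.4548, -0.3997)–(-0.4016, -1.8516, -0.548559)  len=0.4238
  (v24,v28,v29) [-++] → (-0.4016, -1.8516, -0.548559)–(-0.4016, -2.1132, -0.6467)  len=0.2794
  (v24,v29,v20) [-+-] → (-0.4016, -2.1132, -0.6467)–(-0.4016, -2.35987, -0.254657)  len=0.4632
  (v20,v29,v25) [-++] → (-0.4016, -2.35987, -0.254657)–(-0.4016, -2.5201, 0)  len=0.3009

Chained into 2 loop(s):
  loop 1: 10 segments, perimeter = 3.7339
  loop 2: 10 segments, perimeter = 3.7339
Total perimeter = 7.468

loops=2 perimeter=7.468


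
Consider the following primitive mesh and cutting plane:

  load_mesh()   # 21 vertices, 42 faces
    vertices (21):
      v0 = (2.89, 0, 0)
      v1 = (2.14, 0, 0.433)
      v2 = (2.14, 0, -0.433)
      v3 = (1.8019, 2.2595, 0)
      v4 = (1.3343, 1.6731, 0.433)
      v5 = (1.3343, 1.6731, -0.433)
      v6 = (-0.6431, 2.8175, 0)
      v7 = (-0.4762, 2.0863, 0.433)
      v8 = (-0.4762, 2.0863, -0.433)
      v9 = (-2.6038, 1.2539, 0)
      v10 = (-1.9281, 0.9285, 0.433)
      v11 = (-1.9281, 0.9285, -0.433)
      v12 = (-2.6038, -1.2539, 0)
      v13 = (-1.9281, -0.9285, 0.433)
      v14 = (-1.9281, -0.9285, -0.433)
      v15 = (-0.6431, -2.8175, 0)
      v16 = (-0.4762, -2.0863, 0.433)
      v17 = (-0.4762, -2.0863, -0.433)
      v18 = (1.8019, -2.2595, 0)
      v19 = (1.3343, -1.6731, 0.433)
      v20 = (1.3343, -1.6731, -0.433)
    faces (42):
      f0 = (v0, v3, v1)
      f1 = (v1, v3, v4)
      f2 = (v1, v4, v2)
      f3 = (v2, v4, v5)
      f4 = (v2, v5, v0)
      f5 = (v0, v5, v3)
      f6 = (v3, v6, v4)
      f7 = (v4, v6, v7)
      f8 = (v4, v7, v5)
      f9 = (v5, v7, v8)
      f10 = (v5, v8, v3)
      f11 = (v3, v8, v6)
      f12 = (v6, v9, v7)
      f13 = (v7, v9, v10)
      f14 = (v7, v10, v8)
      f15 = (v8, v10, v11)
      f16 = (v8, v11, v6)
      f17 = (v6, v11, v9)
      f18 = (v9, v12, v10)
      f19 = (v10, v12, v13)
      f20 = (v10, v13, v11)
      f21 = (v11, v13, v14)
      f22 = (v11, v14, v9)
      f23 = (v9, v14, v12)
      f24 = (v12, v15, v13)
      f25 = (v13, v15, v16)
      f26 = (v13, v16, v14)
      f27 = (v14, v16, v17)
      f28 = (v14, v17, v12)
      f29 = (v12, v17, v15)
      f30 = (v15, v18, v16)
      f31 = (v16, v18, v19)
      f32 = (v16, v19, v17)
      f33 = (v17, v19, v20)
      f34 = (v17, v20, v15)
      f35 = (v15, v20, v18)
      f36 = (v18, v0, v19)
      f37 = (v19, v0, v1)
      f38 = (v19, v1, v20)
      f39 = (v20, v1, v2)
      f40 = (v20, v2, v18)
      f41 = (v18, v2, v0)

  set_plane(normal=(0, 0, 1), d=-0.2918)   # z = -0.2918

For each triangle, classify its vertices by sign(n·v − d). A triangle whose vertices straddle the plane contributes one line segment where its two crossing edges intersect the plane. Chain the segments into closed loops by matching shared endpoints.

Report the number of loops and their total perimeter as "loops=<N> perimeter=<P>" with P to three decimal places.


Straddling triangles (28 of 42):
  (v1,v4,v2) [++-] → (2.00863, 0.272796, -0.2918)–(2.14, 0, -0.2918)  len=0.3028
  (v2,v4,v5) [-+-] → (2.00863, 0.272796, -0.2918)–(1.3343, 1.6731, -0.2918)  len=1.5542
  (v2,v5,v0) [--+] → (1.84161, 1.12751, -0.2918)–(2.38457, 0, -0.2918)  len=1.2514
  (v0,v5,v3) [+-+] → (1.84161, 1.12751, -0.2918)–(1.48678, 1.86432, -0.2918)  len=0.8178
  (v4,v7,v5) [++-] → (1.0391, 1.74047, -0.2918)–(1.3343, 1.6731, -0.2918)  len=0.3028
  (v5,v7,v8) [-+-] → (1.0391, 1.74047, -0.2918)–(-0.4762, 2.0863, -0.2918)  len=1.5543
  (v5,v8,v3) [--+] → (0.266682, 2.14278, -0.2918)–(1.48678, 1.86432, -0.2918)  len=1.2515
  (v3,v8,v6) [+-+] → (0.266682, 2.14278, -0.2918)–(-0.530626, 2.32474, -0.2918)  len=0.8178
  (v7,v10,v8) [++-] → (-0.71293, 1.89752, -0.2918)–(-0.4762, 2.0863, -0.2918)  len=0.3028
  (v8,v10,v11) [-+-] → (-0.71293, 1.89752, -0.2918)–(-1.9281, 0.9285, -0.2918)  len=1.5542
  (v8,v11,v6) [--+] → (-1.50907, 1.5445, -0.2918)–(-0.530626, 2.32474, -0.2918)  len=1.2514
  (v6,v11,v9) [+-+] → (-1.50907, 1.5445, -0.2918)–(-2.14844, 1.03461, -0.2918)  len=0.8178
  (v10,v13,v11) [++-] → (-1.9281, 0.625719, -0.2918)–(-1.9281, 0.9285, -0.2918)  len=0.3028
  (v11,v13,v14) [-+-] → (-1.9281, 0.625719, -0.2918)–(-1.9281, -0.9285, -0.2918)  len=1.5542
  (v11,v14,v9) [--+] → (-2.14844, -0.216826, -0.2918)–(-2.14844, 1.03461, -0.2918)  len=1.2514
  (v9,v14,v12) [+-+] → (-2.14844, -0.216826, -0.2918)–(-2.14844, -1.03461, -0.2918)  len=0.8178
  (v13,v16,v14) [++-] → (-1.69137, -1.11728, -0.2918)–(-1.9281, -0.9285, -0.2918)  len=0.3028
  (v14,v16,v17) [-+-] → (-1.69137, -1.11728, -0.2918)–(-0.4762, -2.0863, -0.2918)  len=1.5542
  (v14,v17,v12) [--+] → (-1.17, -1.81486, -0.2918)–(-2.14844, -1.03461, -0.2918)  len=1.2514
  (v12,v17,v15) [+-+] → (-1.17, -1.81486, -0.2918)–(-0.530626, -2.32474, -0.2918)  len=0.8178
  (v16,v19,v17) [++-] → (-0.181001, -2.01893, -0.2918)–(-0.4762, -2.0863, -0.2918)  len=0.3028
  (v17,v19,v20) [-+-] → (-0.181001, -2.01893, -0.2918)–(1.3343, -1.6731, -0.2918)  len=1.5543
  (v17,v20,v15) [--+] → (0.689476, -2.04629, -0.2918)–(-0.530626, -2.32474, -0.2918)  len=1.2515
  (v15,v20,v18) [+-+] → (0.689476, -2.04629, -0.2918)–(1.48678, -1.86432, -0.2918)  len=0.8178
  (v19,v1,v20) [++-] → (1.46567, -1.4003, -0.2918)–(1.3343, -1.6731, -0.2918)  len=0.3028
  (v20,v1,v2) [-+-] → (1.46567, -1.4003, -0.2918)–(2.14, 0, -0.2918)  len=1.5542
  (v20,v2,v18) [--+] → (2.02975, -0.736816, -0.2918)–(1.48678, -1.86432, -0.2918)  len=1.2514
  (v18,v2,v0) [+-+] → (2.02975, -0.736816, -0.2918)–(2.38457, 0, -0.2918)  len=0.8178

Chained into 2 loop(s):
  loop 1: 14 segments, perimeter = 12.9991
  loop 2: 14 segments, perimeter = 14.4847
Total perimeter = 27.484

loops=2 perimeter=27.484


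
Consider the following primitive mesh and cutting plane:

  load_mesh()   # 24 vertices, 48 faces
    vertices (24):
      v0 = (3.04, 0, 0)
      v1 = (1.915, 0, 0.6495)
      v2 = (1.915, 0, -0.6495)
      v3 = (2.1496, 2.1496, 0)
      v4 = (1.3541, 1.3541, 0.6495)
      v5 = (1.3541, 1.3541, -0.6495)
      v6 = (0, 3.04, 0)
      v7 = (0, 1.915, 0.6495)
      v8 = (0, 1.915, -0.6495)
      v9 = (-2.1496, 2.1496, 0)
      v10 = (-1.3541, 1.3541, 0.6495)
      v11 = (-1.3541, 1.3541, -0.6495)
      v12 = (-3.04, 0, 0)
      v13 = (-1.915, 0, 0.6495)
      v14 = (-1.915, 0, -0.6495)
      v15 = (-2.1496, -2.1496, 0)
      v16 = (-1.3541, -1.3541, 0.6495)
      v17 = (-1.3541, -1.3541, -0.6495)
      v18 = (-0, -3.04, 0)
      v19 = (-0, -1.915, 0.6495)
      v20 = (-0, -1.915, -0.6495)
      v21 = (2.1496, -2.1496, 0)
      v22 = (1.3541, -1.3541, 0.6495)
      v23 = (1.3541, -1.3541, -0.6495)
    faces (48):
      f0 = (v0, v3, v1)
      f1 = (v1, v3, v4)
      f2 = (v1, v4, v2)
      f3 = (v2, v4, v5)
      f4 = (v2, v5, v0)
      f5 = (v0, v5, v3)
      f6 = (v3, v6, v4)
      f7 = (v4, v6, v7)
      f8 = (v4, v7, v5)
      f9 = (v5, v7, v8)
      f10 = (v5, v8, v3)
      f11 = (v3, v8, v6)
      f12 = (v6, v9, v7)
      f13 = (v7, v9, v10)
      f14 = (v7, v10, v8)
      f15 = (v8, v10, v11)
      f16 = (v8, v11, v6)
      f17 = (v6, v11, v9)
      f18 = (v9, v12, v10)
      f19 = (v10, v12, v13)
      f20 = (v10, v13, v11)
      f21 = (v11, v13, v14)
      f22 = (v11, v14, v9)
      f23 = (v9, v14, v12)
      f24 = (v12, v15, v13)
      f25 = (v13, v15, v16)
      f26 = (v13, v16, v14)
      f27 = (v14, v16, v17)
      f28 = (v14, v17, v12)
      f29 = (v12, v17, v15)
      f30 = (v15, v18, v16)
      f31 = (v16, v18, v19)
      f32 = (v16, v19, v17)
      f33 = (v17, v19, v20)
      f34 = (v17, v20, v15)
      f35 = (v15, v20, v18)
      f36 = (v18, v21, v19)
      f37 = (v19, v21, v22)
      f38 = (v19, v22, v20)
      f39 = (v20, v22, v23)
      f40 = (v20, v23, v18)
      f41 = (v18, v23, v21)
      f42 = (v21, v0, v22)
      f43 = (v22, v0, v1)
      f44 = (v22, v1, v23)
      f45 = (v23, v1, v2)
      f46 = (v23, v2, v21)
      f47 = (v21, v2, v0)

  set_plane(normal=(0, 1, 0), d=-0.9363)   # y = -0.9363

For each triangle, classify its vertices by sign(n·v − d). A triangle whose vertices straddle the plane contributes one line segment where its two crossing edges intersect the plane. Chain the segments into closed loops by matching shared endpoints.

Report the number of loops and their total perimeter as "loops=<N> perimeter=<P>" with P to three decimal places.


Straddling triangles (12 of 48):
  (v12,v15,v13) [+-+] → (-2.65217, -0.9363, 0)–(-2.01718, -0.9363, 0.366598)  len=0.7332
  (v13,v15,v16) [+--] → (-2.01718, -0.9363, 0.366598)–(-1.52716, -0.9363, 0.6495)  len=0.5658
  (v13,v16,v14) [+-+] → (-1.52716, -0.9363, 0.6495)–(-1.52716, -0.9363, 0.248701)  len=0.4008
  (v14,v16,v17) [+--] → (-1.52716, -0.9363, 0.248701)–(-1.52716, -0.9363, -0.6495)  len=0.8982
  (v14,v17,v12) [+-+] → (-1.52716, -0.9363, -0.6495)–(-1.87428, -0.9363, -0.4491)  len=0.4008
  (v12,v17,v15) [+--] → (-1.87428, -0.9363, -0.4491)–(-2.65217, -0.9363, 0)  len=0.8982
  (v21,v0,v22) [-+-] → (2.65217, -0.9363, 0)–(1.87428, -0.9363, 0.4491)  len=0.8982
  (v22,v0,v1) [-++] → (1.87428, -0.9363, 0.4491)–(1.52716, -0.9363, 0.6495)  len=0.4008
  (v22,v1,v23) [-+-] → (1.52716, -0.9363, 0.6495)–(1.52716, -0.9363, -0.248701)  len=0.8982
  (v23,v1,v2) [-++] → (1.52716, -0.9363, -0.248701)–(1.52716, -0.9363, -0.6495)  len=0.4008
  (v23,v2,v21) [-+-] → (1.52716, -0.9363, -0.6495)–(2.01718, -0.9363, -0.366598)  len=0.5658
  (v21,v2,v0) [-++] → (2.01718, -0.9363, -0.366598)–(2.65217, -0.9363, 0)  len=0.7332

Chained into 2 loop(s):
  loop 1: 6 segments, perimeter = 3.8971
  loop 2: 6 segments, perimeter = 3.8971
Total perimeter = 7.794

loops=2 perimeter=7.794


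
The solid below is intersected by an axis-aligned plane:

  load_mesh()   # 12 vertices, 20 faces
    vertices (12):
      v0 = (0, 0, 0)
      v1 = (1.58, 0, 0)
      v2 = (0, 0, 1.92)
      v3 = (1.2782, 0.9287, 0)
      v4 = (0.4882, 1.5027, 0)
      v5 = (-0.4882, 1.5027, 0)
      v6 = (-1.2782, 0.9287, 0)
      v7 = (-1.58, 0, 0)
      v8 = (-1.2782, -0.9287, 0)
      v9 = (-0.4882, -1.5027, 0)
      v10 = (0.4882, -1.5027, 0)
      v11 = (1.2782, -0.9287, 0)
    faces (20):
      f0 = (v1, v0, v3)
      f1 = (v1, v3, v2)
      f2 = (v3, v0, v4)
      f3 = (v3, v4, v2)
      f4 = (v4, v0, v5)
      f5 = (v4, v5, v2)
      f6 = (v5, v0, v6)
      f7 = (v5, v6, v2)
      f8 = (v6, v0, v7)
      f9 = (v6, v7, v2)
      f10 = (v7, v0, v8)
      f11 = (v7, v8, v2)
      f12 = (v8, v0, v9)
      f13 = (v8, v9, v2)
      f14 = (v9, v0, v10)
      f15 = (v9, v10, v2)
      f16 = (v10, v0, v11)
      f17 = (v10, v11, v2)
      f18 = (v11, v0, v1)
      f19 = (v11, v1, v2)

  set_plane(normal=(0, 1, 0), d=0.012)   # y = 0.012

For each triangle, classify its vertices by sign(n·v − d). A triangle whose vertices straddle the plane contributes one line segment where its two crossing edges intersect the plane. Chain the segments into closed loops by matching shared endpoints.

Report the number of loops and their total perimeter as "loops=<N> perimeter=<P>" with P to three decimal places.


loops=1 perimeter=8.100

Straddling triangles (10 of 20):
  (v1,v0,v3) [--+] → (0.016516, 0.012, 0)–(1.5761, 0.012, 0)  len=1.5596
  (v1,v3,v2) [-+-] → (1.5761, 0.012, 0)–(0.016516, 0.012, 1.89519)  len=2.4544
  (v3,v0,v4) [+-+] → (0.016516, 0.012, 0)–(0.00389858, 0.012, 0)  len=0.0126
  (v3,v4,v2) [++-] → (0.00389858, 0.012, 1.90467)–(0.016516, 0.012, 1.89519)  len=0.0158
  (v4,v0,v5) [+-+] → (0.00389858, 0.012, 0)–(-0.00389858, 0.012, 0)  len=0.0078
  (v4,v5,v2) [++-] → (-0.00389858, 0.012, 1.90467)–(0.00389858, 0.012, 1.90467)  len=0.0078
  (v5,v0,v6) [+-+] → (-0.00389858, 0.012, 0)–(-0.016516, 0.012, 0)  len=0.0126
  (v5,v6,v2) [++-] → (-0.016516, 0.012, 1.89519)–(-0.00389858, 0.012, 1.90467)  len=0.0158
  (v6,v0,v7) [+--] → (-0.016516, 0.012, 0)–(-1.5761, 0.012, 0)  len=1.5596
  (v6,v7,v2) [+--] → (-1.5761, 0.012, 0)–(-0.016516, 0.012, 1.89519)  len=2.4544

Chained into 1 loop(s):
  loop 1: 10 segments, perimeter = 8.1003
Total perimeter = 8.100


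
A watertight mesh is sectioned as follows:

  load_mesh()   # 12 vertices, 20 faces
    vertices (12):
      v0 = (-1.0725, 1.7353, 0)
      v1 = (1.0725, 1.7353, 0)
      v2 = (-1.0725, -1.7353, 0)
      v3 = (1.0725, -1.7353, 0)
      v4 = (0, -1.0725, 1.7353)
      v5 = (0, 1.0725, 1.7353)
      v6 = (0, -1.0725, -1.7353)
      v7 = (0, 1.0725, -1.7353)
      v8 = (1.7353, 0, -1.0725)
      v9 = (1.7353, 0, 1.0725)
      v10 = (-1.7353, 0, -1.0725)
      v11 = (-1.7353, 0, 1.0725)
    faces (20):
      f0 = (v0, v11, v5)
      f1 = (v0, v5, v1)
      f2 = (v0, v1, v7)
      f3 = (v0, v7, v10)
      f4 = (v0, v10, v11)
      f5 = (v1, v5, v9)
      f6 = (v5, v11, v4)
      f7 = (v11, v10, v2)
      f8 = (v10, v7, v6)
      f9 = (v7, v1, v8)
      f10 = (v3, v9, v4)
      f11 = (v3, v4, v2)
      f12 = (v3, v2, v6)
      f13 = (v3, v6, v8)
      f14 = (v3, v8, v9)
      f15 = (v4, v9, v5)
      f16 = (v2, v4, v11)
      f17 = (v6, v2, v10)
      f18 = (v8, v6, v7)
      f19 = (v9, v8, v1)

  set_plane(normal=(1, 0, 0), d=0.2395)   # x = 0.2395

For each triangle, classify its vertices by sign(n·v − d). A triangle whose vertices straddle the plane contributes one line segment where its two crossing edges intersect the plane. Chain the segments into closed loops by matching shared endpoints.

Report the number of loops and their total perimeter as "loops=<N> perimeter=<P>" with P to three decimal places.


loops=1 perimeter=11.144

Straddling triangles (10 of 20):
  (v0,v5,v1) [--+] → (0.2395, 1.22051, 1.34779)–(0.2395, 1.7353, 0)  len=1.4428
  (v0,v1,v7) [-+-] → (0.2395, 1.7353, 0)–(0.2395, 1.22051, -1.34779)  len=1.4428
  (v1,v5,v9) [+-+] → (0.2395, 1.22051, 1.34779)–(0.2395, 0.924477, 1.64382)  len=0.4187
  (v7,v1,v8) [-++] → (0.2395, 1.22051, -1.34779)–(0.2395, 0.924477, -1.64382)  len=0.4187
  (v3,v9,v4) [++-] → (0.2395, -0.924477, 1.64382)–(0.2395, -1.22051, 1.34779)  len=0.4187
  (v3,v4,v2) [+--] → (0.2395, -1.22051, 1.34779)–(0.2395, -1.7353, 0)  len=1.4428
  (v3,v2,v6) [+--] → (0.2395, -1.7353, 0)–(0.2395, -1.22051, -1.34779)  len=1.4428
  (v3,v6,v8) [+-+] → (0.2395, -1.22051, -1.34779)–(0.2395, -0.924477, -1.64382)  len=0.4187
  (v4,v9,v5) [-+-] → (0.2395, -0.924477, 1.64382)–(0.2395, 0.924477, 1.64382)  len=1.8490
  (v8,v6,v7) [+--] → (0.2395, -0.924477, -1.64382)–(0.2395, 0.924477, -1.64382)  len=1.8490

Chained into 1 loop(s):
  loop 1: 10 segments, perimeter = 11.1435
Total perimeter = 11.144


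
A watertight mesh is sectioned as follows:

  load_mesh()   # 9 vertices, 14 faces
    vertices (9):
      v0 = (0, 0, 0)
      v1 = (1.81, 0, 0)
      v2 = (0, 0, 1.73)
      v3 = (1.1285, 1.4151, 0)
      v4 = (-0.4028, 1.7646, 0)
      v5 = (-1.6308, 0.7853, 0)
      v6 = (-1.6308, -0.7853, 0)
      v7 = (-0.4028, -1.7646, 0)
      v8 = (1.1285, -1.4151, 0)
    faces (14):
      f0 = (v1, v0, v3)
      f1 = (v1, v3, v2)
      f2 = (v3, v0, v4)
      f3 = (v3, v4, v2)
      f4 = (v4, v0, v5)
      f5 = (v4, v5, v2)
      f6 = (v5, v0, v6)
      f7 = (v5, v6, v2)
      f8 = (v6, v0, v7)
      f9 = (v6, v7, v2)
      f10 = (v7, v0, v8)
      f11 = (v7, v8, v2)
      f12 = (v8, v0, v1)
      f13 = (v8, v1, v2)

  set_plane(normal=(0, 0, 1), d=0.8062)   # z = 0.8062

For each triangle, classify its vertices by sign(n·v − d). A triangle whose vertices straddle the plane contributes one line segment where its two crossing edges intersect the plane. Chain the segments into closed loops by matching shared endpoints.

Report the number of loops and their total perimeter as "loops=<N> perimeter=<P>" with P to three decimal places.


Straddling triangles (7 of 14):
  (v1,v3,v2) [--+] → (0.602606, 0.755647, 0.8062)–(0.966519, 0, 0.8062)  len=0.8387
  (v3,v4,v2) [--+] → (-0.215091, 0.942276, 0.8062)–(0.602606, 0.755647, 0.8062)  len=0.8387
  (v4,v5,v2) [--+] → (-0.870828, 0.419341, 0.8062)–(-0.215091, 0.942276, 0.8062)  len=0.8387
  (v5,v6,v2) [--+] → (-0.870828, -0.419341, 0.8062)–(-0.870828, 0.419341, 0.8062)  len=0.8387
  (v6,v7,v2) [--+] → (-0.215091, -0.942276, 0.8062)–(-0.870828, -0.419341, 0.8062)  len=0.8387
  (v7,v8,v2) [--+] → (0.602606, -0.755647, 0.8062)–(-0.215091, -0.942276, 0.8062)  len=0.8387
  (v8,v1,v2) [--+] → (0.966519, 0, 0.8062)–(0.602606, -0.755647, 0.8062)  len=0.8387

Chained into 1 loop(s):
  loop 1: 7 segments, perimeter = 5.8710
Total perimeter = 5.871

loops=1 perimeter=5.871


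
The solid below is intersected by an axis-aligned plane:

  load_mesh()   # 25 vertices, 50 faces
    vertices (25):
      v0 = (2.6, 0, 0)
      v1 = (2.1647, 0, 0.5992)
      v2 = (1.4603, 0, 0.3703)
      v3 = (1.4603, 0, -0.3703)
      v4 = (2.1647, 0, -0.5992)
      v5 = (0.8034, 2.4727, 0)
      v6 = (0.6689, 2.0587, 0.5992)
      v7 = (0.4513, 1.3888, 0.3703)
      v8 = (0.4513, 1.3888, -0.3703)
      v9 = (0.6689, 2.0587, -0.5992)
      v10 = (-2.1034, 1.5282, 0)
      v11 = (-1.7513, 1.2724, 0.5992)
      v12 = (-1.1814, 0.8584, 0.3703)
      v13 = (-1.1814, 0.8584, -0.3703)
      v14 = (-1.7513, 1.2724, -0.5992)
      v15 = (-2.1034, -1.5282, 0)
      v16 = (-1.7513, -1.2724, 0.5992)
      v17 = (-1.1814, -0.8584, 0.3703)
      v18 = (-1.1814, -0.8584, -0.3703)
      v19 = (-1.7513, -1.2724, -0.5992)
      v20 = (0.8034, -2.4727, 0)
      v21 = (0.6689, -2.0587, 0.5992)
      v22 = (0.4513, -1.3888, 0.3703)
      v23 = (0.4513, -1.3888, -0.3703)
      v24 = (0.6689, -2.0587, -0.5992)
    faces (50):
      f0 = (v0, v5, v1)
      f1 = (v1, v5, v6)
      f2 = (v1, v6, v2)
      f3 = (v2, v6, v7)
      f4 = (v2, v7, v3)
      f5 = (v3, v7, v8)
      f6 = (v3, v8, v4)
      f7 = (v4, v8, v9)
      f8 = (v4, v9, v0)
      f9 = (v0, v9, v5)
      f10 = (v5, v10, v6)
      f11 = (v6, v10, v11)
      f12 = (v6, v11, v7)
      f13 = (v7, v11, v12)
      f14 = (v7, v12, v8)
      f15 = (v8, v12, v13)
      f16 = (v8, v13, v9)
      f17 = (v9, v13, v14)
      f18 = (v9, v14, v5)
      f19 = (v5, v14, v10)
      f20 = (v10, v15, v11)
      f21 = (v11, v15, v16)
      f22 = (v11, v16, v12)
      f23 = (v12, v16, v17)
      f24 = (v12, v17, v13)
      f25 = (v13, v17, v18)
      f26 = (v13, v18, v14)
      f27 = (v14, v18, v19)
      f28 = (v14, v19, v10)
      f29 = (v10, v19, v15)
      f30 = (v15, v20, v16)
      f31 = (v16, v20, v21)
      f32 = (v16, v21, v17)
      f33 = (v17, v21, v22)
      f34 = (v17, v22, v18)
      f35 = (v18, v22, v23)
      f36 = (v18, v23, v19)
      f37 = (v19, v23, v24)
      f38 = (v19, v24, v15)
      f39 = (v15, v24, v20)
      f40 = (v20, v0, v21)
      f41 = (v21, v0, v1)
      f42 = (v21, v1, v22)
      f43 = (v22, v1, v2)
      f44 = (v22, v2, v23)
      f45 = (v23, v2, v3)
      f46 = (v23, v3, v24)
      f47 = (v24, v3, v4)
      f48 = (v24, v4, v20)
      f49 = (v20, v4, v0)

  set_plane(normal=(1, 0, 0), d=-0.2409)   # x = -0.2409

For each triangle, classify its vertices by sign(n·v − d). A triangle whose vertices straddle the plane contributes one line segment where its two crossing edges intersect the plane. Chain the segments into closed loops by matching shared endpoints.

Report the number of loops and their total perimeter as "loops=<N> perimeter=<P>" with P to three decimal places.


loops=2 perimeter=6.864

Straddling triangles (20 of 50):
  (v5,v10,v6) [+-+] → (-0.2409, 2.13338, 0)–(-0.2409, 1.8846, 0.402557)  len=0.4732
  (v6,v10,v11) [+--] → (-0.2409, 1.8846, 0.402557)–(-0.2409, 1.76311, 0.5992)  len=0.2311
  (v6,v11,v7) [+-+] → (-0.2409, 1.76311, 0.5992)–(-0.2409, 1.35222, 0.442235)  len=0.4399
  (v7,v11,v12) [+--] → (-0.2409, 1.35222, 0.442235)–(-0.2409, 1.16393, 0.3703)  len=0.2016
  (v7,v12,v8) [+-+] → (-0.2409, 1.16393, 0.3703)–(-0.2409, 1.16393, -0.056315)  len=0.4266
  (v8,v12,v13) [+--] → (-0.2409, 1.16393, -0.056315)–(-0.2409, 1.16393, -0.3703)  len=0.3140
  (v8,v13,v9) [+-+] → (-0.2409, 1.16393, -0.3703)–(-0.2409, 1.46851, -0.486649)  len=0.3260
  (v9,v13,v14) [+--] → (-0.2409, 1.46851, -0.486649)–(-0.2409, 1.76311, -0.5992)  len=0.3154
  (v9,v14,v5) [+-+] → (-0.2409, 1.76311, -0.5992)–(-0.2409, 1.98205, -0.244939)  len=0.4165
  (v5,v14,v10) [+--] → (-0.2409, 1.98205, -0.244939)–(-0.2409, 2.13338, 0)  len=0.2879
  (v15,v20,v16) [-+-] → (-0.2409, -2.13338, 0)–(-0.2409, -1.98205, 0.244939)  len=0.2879
  (v16,v20,v21) [-++] → (-0.2409, -1.98205, 0.244939)–(-0.2409, -1.76311, 0.5992)  len=0.4165
  (v16,v21,v17) [-+-] → (-0.2409, -1.76311, 0.5992)–(-0.2409, -1.46851, 0.486649)  len=0.3154
  (v17,v21,v22) [-++] → (-0.2409, -1.46851, 0.486649)–(-0.2409, -1.16393, 0.3703)  len=0.3260
  (v17,v22,v18) [-+-] → (-0.2409, -1.16393, 0.3703)–(-0.2409, -1.16393, 0.056315)  len=0.3140
  (v18,v22,v23) [-++] → (-0.2409, -1.16393, 0.056315)–(-0.2409, -1.16393, -0.3703)  len=0.4266
  (v18,v23,v19) [-+-] → (-0.2409, -1.16393, -0.3703)–(-0.2409, -1.35222, -0.442235)  len=0.2016
  (v19,v23,v24) [-++] → (-0.2409, -1.35222, -0.442235)–(-0.2409, -1.76311, -0.5992)  len=0.4399
  (v19,v24,v15) [-+-] → (-0.2409, -1.76311, -0.5992)–(-0.2409, -1.8846, -0.402557)  len=0.2311
  (v15,v24,v20) [-++] → (-0.2409, -1.8846, -0.402557)–(-0.2409, -2.13338, 0)  len=0.4732

Chained into 2 loop(s):
  loop 1: 10 segments, perimeter = 3.4322
  loop 2: 10 segments, perimeter = 3.4322
Total perimeter = 6.864
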